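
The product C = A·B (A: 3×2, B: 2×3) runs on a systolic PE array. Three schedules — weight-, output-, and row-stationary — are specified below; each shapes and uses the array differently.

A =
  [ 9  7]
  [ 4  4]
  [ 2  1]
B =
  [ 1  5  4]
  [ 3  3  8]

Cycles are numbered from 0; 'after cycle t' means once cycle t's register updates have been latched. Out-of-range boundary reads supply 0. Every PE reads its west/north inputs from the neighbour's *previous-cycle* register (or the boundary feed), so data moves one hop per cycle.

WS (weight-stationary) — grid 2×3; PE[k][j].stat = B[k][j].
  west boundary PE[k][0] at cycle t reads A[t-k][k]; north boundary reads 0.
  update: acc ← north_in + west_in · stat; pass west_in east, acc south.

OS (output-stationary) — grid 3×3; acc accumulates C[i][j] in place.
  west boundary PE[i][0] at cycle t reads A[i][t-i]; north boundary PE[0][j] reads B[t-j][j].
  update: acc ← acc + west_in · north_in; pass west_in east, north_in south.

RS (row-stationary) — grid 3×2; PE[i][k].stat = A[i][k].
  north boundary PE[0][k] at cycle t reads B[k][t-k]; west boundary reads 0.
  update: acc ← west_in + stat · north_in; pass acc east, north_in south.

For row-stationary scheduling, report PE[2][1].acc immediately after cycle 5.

PE[2][1].acc = 16

RS (3×2). Following PE[2][1] plus its west/north inputs:
  cycle 0: PE[1][1] → acc 0, east 0, south 0
  cycle 0: PE[2][0] → acc 0, east 0, south 0
  cycle 0: PE[2][1] → acc 0, east 0, south 0
  cycle 1: PE[1][1] → acc 0, east 0, south 0
  cycle 1: PE[2][0] → acc 0, east 0, south 0
  cycle 1: PE[2][1] → acc 0, east 0, south 0
  cycle 2: PE[1][1] → acc 16, east 16, south 3
  cycle 2: PE[2][0] → acc 2, east 2, south 1
  cycle 2: PE[2][1] → acc 0, east 0, south 0
  cycle 3: PE[1][1] → acc 32, east 32, south 3
  cycle 3: PE[2][0] → acc 10, east 10, south 5
  cycle 3: PE[2][1] → acc 5, east 5, south 3
  cycle 4: PE[1][1] → acc 48, east 48, south 8
  cycle 4: PE[2][0] → acc 8, east 8, south 4
  cycle 4: PE[2][1] → acc 13, east 13, south 3
  cycle 5: PE[1][1] → acc 0, east 0, south 0
  cycle 5: PE[2][0] → acc 0, east 0, south 0
  cycle 5: PE[2][1] → acc 16, east 16, south 8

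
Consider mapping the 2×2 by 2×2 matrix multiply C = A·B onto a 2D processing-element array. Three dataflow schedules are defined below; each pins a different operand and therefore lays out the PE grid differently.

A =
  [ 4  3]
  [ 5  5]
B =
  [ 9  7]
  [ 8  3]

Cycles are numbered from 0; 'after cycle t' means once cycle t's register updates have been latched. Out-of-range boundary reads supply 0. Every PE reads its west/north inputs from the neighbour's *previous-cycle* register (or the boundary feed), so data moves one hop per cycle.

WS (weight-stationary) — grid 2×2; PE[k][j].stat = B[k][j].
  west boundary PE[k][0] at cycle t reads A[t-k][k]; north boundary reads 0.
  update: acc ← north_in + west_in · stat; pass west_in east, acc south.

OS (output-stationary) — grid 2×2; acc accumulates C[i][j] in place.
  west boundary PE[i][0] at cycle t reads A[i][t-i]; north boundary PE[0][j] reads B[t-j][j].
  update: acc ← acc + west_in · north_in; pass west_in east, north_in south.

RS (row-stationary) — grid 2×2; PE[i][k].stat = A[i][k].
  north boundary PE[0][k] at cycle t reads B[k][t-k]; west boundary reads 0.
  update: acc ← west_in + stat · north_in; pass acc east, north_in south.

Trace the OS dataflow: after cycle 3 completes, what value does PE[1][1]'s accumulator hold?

OS (2×2). Following PE[1][1] plus its west/north inputs:
  t=0 PE[0][1]: acc=0 h=0 v=0
  t=0 PE[1][0]: acc=0 h=0 v=0
  t=0 PE[1][1]: acc=0 h=0 v=0
  t=1 PE[0][1]: acc=28 h=4 v=7
  t=1 PE[1][0]: acc=45 h=5 v=9
  t=1 PE[1][1]: acc=0 h=0 v=0
  t=2 PE[0][1]: acc=37 h=3 v=3
  t=2 PE[1][0]: acc=85 h=5 v=8
  t=2 PE[1][1]: acc=35 h=5 v=7
  t=3 PE[0][1]: acc=37 h=0 v=0
  t=3 PE[1][0]: acc=85 h=0 v=0
  t=3 PE[1][1]: acc=50 h=5 v=3

PE[1][1].acc = 50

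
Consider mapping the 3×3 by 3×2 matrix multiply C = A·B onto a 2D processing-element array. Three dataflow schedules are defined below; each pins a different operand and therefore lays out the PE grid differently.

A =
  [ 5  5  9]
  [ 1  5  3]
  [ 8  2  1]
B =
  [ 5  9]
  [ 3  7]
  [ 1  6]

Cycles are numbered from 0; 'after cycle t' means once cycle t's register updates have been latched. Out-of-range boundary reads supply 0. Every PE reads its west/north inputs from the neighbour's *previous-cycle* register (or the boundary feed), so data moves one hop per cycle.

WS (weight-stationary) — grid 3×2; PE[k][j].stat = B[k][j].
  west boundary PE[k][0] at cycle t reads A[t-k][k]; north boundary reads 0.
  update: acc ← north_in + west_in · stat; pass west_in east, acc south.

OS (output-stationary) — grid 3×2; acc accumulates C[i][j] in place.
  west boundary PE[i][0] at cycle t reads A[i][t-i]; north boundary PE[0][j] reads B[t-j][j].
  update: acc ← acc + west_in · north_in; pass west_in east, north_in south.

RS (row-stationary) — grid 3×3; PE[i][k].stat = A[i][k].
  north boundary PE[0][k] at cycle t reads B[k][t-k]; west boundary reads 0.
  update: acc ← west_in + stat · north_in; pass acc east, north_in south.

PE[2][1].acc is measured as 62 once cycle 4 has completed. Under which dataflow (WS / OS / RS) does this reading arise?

Under WS (3×2), PE[2][1]:
  cycle 0: PE[2][1] → acc 0, east 0, south 0
  cycle 1: PE[2][1] → acc 0, east 0, south 0
  cycle 2: PE[2][1] → acc 0, east 0, south 0
  cycle 3: PE[2][1] → acc 134, east 9, south 134
  cycle 4: PE[2][1] → acc 62, east 3, south 62
Under OS (3×2), PE[2][1]:
  cycle 0: PE[2][1] → acc 0, east 0, south 0
  cycle 1: PE[2][1] → acc 0, east 0, south 0
  cycle 2: PE[2][1] → acc 0, east 0, south 0
  cycle 3: PE[2][1] → acc 72, east 8, south 9
  cycle 4: PE[2][1] → acc 86, east 2, south 7
Under RS (3×3), PE[2][1]:
  cycle 0: PE[2][1] → acc 0, east 0, south 0
  cycle 1: PE[2][1] → acc 0, east 0, south 0
  cycle 2: PE[2][1] → acc 0, east 0, south 0
  cycle 3: PE[2][1] → acc 46, east 46, south 3
  cycle 4: PE[2][1] → acc 86, east 86, south 7

dataflow = WS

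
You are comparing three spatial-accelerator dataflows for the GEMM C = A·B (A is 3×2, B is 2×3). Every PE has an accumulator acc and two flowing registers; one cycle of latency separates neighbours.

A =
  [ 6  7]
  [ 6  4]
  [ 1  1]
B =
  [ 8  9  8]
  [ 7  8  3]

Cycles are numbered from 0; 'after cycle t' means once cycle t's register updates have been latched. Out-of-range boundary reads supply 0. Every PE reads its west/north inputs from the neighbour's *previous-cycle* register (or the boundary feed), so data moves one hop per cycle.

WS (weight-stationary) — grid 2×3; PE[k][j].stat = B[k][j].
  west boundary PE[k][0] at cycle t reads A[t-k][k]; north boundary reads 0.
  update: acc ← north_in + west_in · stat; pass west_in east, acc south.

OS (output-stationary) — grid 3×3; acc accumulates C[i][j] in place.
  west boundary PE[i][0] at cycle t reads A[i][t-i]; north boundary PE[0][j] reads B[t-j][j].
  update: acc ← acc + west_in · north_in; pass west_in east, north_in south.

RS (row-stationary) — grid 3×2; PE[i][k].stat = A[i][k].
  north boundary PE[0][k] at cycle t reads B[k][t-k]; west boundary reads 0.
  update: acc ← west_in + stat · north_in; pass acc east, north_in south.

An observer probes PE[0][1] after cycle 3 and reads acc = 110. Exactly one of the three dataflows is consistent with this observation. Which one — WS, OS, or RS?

WS (2×3 grid), PE[0][1]:
  after 0 — PE[0][1] acc=0, pass-E 0, pass-S 0
  after 1 — PE[0][1] acc=54, pass-E 6, pass-S 54
  after 2 — PE[0][1] acc=54, pass-E 6, pass-S 54
  after 3 — PE[0][1] acc=9, pass-E 1, pass-S 9
OS (3×3 grid), PE[0][1]:
  after 0 — PE[0][1] acc=0, pass-E 0, pass-S 0
  after 1 — PE[0][1] acc=54, pass-E 6, pass-S 9
  after 2 — PE[0][1] acc=110, pass-E 7, pass-S 8
  after 3 — PE[0][1] acc=110, pass-E 0, pass-S 0
RS (3×2 grid), PE[0][1]:
  after 0 — PE[0][1] acc=0, pass-E 0, pass-S 0
  after 1 — PE[0][1] acc=97, pass-E 97, pass-S 7
  after 2 — PE[0][1] acc=110, pass-E 110, pass-S 8
  after 3 — PE[0][1] acc=69, pass-E 69, pass-S 3

dataflow = OS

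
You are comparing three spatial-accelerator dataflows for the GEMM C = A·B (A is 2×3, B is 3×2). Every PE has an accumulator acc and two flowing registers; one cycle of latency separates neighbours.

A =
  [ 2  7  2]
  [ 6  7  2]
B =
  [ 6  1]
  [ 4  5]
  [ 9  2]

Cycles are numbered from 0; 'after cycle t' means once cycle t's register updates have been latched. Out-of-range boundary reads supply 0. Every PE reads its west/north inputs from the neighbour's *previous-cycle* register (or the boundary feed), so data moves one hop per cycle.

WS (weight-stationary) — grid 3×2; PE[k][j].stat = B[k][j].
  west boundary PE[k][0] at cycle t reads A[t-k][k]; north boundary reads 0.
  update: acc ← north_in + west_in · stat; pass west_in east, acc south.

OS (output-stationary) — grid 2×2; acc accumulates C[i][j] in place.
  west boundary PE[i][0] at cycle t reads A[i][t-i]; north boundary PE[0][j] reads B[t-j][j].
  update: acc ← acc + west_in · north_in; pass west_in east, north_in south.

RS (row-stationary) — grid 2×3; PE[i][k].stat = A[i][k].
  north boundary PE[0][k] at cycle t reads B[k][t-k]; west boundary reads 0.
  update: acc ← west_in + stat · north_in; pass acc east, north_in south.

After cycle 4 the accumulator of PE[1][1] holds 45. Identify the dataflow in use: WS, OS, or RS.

— WS: 3×2; PE[1][1] trace:
  cycle 0: PE[1][1] → acc 0, east 0, south 0
  cycle 1: PE[1][1] → acc 0, east 0, south 0
  cycle 2: PE[1][1] → acc 37, east 7, south 37
  cycle 3: PE[1][1] → acc 41, east 7, south 41
  cycle 4: PE[1][1] → acc 0, east 0, south 0
— OS: 2×2; PE[1][1] trace:
  cycle 0: PE[1][1] → acc 0, east 0, south 0
  cycle 1: PE[1][1] → acc 0, east 0, south 0
  cycle 2: PE[1][1] → acc 6, east 6, south 1
  cycle 3: PE[1][1] → acc 41, east 7, south 5
  cycle 4: PE[1][1] → acc 45, east 2, south 2
— RS: 2×3; PE[1][1] trace:
  cycle 0: PE[1][1] → acc 0, east 0, south 0
  cycle 1: PE[1][1] → acc 0, east 0, south 0
  cycle 2: PE[1][1] → acc 64, east 64, south 4
  cycle 3: PE[1][1] → acc 41, east 41, south 5
  cycle 4: PE[1][1] → acc 0, east 0, south 0

dataflow = OS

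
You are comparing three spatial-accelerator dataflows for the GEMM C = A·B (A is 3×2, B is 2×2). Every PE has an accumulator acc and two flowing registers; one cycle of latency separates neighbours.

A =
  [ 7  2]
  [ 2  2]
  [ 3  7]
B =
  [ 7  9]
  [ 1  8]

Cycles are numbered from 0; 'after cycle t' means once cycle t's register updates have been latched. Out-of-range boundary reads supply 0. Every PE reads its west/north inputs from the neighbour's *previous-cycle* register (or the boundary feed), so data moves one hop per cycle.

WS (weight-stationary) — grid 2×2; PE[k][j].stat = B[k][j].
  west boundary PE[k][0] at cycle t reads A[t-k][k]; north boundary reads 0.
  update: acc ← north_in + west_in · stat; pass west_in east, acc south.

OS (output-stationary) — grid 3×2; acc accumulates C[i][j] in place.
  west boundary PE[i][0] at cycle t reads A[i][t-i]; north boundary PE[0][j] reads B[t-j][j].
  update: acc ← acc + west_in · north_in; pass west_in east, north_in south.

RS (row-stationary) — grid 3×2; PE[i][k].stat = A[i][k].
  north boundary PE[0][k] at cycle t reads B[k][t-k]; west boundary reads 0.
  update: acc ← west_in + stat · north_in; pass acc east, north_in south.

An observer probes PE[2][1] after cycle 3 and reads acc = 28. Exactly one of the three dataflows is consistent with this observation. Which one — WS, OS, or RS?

dataflow = RS

WS (2×2): PE[2][1] does not exist.
OS (3×2 grid), PE[2][1]:
  @0  [2,1]  acc 0  |  →0  ↓0
  @1  [2,1]  acc 0  |  →0  ↓0
  @2  [2,1]  acc 0  |  →0  ↓0
  @3  [2,1]  acc 27  |  →3  ↓9
RS (3×2 grid), PE[2][1]:
  @0  [2,1]  acc 0  |  →0  ↓0
  @1  [2,1]  acc 0  |  →0  ↓0
  @2  [2,1]  acc 0  |  →0  ↓0
  @3  [2,1]  acc 28  |  →28  ↓1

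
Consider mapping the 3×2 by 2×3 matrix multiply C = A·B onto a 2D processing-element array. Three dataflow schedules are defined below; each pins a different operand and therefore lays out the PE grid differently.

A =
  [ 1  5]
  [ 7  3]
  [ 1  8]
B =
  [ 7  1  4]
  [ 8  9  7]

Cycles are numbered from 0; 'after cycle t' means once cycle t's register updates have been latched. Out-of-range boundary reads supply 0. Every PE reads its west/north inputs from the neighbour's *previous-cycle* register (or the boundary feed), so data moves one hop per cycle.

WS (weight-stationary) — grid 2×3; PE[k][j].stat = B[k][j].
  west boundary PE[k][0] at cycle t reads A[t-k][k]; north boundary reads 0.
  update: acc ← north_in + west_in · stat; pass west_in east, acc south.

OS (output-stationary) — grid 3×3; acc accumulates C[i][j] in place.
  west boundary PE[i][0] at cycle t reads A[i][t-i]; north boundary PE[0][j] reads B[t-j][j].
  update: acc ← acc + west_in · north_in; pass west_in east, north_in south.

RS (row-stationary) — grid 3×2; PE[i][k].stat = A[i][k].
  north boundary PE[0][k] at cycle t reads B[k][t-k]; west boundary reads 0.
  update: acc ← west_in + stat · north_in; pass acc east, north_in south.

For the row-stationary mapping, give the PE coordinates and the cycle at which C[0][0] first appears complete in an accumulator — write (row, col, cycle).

(row, col, cycle) = (0, 1, 1)

Under RS, C[0][0] lands at PE[0][1]:
  [0] (0,1) acc=0 (h:0 v:0)
  [1] (0,1) acc=47 (h:47 v:8)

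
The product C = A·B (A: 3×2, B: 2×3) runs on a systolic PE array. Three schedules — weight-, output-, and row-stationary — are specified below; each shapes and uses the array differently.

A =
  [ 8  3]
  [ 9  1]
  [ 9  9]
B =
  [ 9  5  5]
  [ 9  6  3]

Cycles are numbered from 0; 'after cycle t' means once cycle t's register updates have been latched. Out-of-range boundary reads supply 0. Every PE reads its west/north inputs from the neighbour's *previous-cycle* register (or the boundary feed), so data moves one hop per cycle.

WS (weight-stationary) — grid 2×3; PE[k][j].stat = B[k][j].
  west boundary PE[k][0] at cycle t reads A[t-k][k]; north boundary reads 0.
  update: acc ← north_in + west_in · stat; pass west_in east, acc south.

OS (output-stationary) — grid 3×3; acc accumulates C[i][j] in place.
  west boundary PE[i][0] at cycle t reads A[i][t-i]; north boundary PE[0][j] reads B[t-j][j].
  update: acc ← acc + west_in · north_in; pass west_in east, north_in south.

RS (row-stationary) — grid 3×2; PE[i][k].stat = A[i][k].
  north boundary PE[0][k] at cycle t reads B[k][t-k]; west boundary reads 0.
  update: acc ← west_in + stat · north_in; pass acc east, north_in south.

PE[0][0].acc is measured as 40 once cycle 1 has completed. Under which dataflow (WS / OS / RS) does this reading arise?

— WS: 2×3; PE[0][0] trace:
  step 0 · PE0,0: acc=72; fwd→8 fwd↓72
  step 1 · PE0,0: acc=81; fwd→9 fwd↓81
— OS: 3×3; PE[0][0] trace:
  step 0 · PE0,0: acc=72; fwd→8 fwd↓9
  step 1 · PE0,0: acc=99; fwd→3 fwd↓9
— RS: 3×2; PE[0][0] trace:
  step 0 · PE0,0: acc=72; fwd→72 fwd↓9
  step 1 · PE0,0: acc=40; fwd→40 fwd↓5

dataflow = RS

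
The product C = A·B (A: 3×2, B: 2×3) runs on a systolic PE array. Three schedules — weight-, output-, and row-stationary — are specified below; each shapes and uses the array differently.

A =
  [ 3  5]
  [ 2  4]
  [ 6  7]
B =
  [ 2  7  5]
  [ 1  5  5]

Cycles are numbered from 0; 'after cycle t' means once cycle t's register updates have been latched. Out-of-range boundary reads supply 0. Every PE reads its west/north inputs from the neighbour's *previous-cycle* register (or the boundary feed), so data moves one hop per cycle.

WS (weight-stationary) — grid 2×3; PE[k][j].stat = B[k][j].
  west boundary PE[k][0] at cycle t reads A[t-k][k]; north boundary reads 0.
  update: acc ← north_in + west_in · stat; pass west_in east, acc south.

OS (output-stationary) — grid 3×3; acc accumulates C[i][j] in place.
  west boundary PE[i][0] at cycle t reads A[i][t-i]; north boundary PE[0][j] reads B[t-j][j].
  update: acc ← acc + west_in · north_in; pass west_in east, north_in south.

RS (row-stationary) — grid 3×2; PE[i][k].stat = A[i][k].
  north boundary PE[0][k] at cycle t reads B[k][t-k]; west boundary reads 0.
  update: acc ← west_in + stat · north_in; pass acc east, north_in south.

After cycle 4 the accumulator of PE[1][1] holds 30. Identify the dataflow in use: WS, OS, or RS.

WS (2×3 grid), PE[1][1]:
  c0 r1c1: 0 / 0 / 0
  c1 r1c1: 0 / 0 / 0
  c2 r1c1: 46 / 5 / 46
  c3 r1c1: 34 / 4 / 34
  c4 r1c1: 77 / 7 / 77
OS (3×3 grid), PE[1][1]:
  c0 r1c1: 0 / 0 / 0
  c1 r1c1: 0 / 0 / 0
  c2 r1c1: 14 / 2 / 7
  c3 r1c1: 34 / 4 / 5
  c4 r1c1: 34 / 0 / 0
RS (3×2 grid), PE[1][1]:
  c0 r1c1: 0 / 0 / 0
  c1 r1c1: 0 / 0 / 0
  c2 r1c1: 8 / 8 / 1
  c3 r1c1: 34 / 34 / 5
  c4 r1c1: 30 / 30 / 5

dataflow = RS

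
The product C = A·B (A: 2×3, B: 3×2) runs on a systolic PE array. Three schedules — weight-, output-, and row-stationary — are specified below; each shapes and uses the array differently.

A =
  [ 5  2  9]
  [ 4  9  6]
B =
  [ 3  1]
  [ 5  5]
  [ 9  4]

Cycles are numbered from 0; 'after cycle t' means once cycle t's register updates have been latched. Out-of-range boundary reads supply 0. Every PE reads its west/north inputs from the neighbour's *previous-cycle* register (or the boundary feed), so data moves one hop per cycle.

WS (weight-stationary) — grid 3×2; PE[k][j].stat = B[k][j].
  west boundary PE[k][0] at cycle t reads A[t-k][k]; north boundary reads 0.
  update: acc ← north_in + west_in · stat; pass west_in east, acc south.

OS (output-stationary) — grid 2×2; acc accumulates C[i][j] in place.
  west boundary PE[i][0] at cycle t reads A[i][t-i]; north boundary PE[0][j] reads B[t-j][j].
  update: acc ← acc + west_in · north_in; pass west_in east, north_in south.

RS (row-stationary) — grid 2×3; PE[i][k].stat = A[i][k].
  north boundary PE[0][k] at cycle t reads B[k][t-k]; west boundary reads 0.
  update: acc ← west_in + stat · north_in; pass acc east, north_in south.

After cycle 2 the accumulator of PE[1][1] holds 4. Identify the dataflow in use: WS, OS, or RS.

WS (3×2 grid), PE[1][1]:
  [0] (1,1) acc=0 (h:0 v:0)
  [1] (1,1) acc=0 (h:0 v:0)
  [2] (1,1) acc=15 (h:2 v:15)
OS (2×2 grid), PE[1][1]:
  [0] (1,1) acc=0 (h:0 v:0)
  [1] (1,1) acc=0 (h:0 v:0)
  [2] (1,1) acc=4 (h:4 v:1)
RS (2×3 grid), PE[1][1]:
  [0] (1,1) acc=0 (h:0 v:0)
  [1] (1,1) acc=0 (h:0 v:0)
  [2] (1,1) acc=57 (h:57 v:5)

dataflow = OS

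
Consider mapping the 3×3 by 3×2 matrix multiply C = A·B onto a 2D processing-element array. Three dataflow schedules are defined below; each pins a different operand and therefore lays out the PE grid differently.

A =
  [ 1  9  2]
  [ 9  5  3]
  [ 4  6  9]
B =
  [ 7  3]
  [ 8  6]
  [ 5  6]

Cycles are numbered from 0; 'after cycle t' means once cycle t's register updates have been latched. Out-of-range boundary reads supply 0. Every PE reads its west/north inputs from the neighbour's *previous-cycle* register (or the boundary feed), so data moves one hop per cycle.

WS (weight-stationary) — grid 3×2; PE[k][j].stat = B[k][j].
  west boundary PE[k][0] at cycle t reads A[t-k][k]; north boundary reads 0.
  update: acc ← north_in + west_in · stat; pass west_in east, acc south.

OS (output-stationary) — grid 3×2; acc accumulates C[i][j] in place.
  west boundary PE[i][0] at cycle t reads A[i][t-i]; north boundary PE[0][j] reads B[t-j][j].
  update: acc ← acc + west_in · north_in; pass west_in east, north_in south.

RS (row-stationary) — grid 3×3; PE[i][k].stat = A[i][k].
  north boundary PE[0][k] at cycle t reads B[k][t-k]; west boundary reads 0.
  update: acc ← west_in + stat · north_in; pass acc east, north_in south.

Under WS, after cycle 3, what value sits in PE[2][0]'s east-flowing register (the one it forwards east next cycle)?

Tracing WS — 3×2 array, target PE[2][0]:
  after 0 — PE[1][0] acc=0, pass-E 0, pass-S 0
  after 0 — PE[2][0] acc=0, pass-E 0, pass-S 0
  after 1 — PE[1][0] acc=79, pass-E 9, pass-S 79
  after 1 — PE[2][0] acc=0, pass-E 0, pass-S 0
  after 2 — PE[1][0] acc=103, pass-E 5, pass-S 103
  after 2 — PE[2][0] acc=89, pass-E 2, pass-S 89
  after 3 — PE[1][0] acc=76, pass-E 6, pass-S 76
  after 3 — PE[2][0] acc=118, pass-E 3, pass-S 118

register = 3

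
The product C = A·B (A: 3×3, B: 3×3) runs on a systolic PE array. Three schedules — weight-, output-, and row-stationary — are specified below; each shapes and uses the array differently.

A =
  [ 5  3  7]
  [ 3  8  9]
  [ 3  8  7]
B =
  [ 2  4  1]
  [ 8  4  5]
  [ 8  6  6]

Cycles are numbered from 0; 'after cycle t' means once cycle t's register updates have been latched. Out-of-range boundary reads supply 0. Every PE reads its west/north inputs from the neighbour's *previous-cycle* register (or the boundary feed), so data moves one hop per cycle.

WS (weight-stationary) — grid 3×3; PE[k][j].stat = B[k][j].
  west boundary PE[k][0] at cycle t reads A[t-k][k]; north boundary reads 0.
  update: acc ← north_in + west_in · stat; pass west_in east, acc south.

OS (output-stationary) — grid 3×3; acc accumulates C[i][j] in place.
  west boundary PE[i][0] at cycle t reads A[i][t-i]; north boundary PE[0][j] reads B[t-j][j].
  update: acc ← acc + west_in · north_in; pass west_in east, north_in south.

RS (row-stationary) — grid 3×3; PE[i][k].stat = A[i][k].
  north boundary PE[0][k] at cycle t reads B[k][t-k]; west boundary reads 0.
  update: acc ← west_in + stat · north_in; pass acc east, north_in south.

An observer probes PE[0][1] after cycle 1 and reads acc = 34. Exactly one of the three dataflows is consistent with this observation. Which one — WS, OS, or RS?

Under WS (3×3), PE[0][1]:
  after 0 — PE[0][1] acc=0, pass-E 0, pass-S 0
  after 1 — PE[0][1] acc=20, pass-E 5, pass-S 20
Under OS (3×3), PE[0][1]:
  after 0 — PE[0][1] acc=0, pass-E 0, pass-S 0
  after 1 — PE[0][1] acc=20, pass-E 5, pass-S 4
Under RS (3×3), PE[0][1]:
  after 0 — PE[0][1] acc=0, pass-E 0, pass-S 0
  after 1 — PE[0][1] acc=34, pass-E 34, pass-S 8

dataflow = RS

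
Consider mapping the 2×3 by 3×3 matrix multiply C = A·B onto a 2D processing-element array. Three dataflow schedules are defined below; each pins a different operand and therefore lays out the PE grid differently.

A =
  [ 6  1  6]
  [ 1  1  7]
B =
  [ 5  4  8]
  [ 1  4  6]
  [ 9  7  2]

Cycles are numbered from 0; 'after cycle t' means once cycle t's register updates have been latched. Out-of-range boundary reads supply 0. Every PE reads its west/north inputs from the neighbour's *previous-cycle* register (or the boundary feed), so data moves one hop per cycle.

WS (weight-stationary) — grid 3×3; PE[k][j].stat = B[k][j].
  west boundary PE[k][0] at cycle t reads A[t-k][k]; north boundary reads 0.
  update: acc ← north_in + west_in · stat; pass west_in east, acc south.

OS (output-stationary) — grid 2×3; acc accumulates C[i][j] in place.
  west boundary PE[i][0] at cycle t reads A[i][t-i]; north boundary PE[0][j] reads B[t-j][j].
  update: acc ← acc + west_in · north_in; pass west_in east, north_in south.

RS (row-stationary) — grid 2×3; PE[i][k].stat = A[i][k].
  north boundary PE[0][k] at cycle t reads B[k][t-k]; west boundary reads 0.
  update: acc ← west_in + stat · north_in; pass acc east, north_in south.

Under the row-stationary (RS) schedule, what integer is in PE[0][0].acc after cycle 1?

RS 2×3: PE[0][0] cycle-by-cycle (with neighbour feeds):
  t=0 PE[0][0]: acc=30 h=30 v=5
  t=1 PE[0][0]: acc=24 h=24 v=4

PE[0][0].acc = 24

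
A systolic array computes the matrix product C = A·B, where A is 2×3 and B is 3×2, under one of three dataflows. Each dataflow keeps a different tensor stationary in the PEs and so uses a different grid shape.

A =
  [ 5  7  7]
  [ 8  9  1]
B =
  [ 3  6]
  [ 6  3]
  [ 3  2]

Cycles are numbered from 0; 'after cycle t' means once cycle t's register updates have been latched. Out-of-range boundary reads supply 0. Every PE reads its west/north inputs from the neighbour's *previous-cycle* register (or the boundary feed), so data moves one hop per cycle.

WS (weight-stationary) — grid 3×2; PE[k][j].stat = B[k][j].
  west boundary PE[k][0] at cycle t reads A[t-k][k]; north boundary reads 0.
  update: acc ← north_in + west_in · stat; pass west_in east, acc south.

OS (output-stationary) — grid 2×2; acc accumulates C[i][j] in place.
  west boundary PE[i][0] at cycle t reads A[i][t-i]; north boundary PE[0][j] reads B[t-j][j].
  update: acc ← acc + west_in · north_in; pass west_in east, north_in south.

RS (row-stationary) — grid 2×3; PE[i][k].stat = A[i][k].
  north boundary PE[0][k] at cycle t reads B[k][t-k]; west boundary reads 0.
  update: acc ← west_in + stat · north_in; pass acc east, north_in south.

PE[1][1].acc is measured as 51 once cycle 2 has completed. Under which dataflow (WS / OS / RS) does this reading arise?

WS (3×2 grid), PE[1][1]:
  c0 r1c1: 0 / 0 / 0
  c1 r1c1: 0 / 0 / 0
  c2 r1c1: 51 / 7 / 51
OS (2×2 grid), PE[1][1]:
  c0 r1c1: 0 / 0 / 0
  c1 r1c1: 0 / 0 / 0
  c2 r1c1: 48 / 8 / 6
RS (2×3 grid), PE[1][1]:
  c0 r1c1: 0 / 0 / 0
  c1 r1c1: 0 / 0 / 0
  c2 r1c1: 78 / 78 / 6

dataflow = WS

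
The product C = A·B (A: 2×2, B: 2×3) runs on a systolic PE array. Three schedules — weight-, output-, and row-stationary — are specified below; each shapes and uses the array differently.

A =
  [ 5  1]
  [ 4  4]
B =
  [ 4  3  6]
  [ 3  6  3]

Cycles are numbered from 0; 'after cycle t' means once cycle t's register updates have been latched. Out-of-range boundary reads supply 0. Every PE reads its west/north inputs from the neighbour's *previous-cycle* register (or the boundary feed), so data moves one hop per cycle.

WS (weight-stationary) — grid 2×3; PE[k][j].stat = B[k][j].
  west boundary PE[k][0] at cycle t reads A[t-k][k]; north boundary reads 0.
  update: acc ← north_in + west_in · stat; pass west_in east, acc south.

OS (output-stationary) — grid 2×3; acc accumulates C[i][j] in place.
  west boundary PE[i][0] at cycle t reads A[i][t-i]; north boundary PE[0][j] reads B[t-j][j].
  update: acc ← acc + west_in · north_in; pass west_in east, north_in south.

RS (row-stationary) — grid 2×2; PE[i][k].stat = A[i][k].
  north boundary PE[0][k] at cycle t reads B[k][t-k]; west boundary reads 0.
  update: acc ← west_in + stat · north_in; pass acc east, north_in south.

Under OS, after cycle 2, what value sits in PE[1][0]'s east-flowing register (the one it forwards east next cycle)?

register = 4

OS (2×3). Following PE[1][0] plus its west/north inputs:
  after 0 — PE[0][0] acc=20, pass-E 5, pass-S 4
  after 0 — PE[1][0] acc=0, pass-E 0, pass-S 0
  after 1 — PE[0][0] acc=23, pass-E 1, pass-S 3
  after 1 — PE[1][0] acc=16, pass-E 4, pass-S 4
  after 2 — PE[0][0] acc=23, pass-E 0, pass-S 0
  after 2 — PE[1][0] acc=28, pass-E 4, pass-S 3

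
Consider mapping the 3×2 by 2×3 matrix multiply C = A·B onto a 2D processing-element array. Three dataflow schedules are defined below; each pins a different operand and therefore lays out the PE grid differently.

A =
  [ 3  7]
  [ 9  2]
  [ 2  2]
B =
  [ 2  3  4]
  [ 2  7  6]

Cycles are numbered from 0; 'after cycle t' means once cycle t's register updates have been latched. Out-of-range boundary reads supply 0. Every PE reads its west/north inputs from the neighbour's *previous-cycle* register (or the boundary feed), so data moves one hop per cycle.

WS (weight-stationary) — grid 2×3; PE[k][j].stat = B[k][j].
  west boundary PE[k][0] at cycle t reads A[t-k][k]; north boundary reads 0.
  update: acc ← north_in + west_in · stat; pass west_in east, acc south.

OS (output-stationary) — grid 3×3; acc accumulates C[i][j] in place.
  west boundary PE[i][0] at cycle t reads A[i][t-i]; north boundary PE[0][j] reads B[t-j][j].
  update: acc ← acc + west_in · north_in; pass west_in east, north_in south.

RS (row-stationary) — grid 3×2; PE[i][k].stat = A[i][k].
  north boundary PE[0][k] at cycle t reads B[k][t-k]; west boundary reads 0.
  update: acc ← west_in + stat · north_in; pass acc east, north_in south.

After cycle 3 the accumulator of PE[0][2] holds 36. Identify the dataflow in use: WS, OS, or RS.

WS [2×3] PE[0][2] across cycles:
  step 0 · PE0,2: acc=0; fwd→0 fwd↓0
  step 1 · PE0,2: acc=0; fwd→0 fwd↓0
  step 2 · PE0,2: acc=12; fwd→3 fwd↓12
  step 3 · PE0,2: acc=36; fwd→9 fwd↓36
OS [3×3] PE[0][2] across cycles:
  step 0 · PE0,2: acc=0; fwd→0 fwd↓0
  step 1 · PE0,2: acc=0; fwd→0 fwd↓0
  step 2 · PE0,2: acc=12; fwd→3 fwd↓4
  step 3 · PE0,2: acc=54; fwd→7 fwd↓6
RS: PE[0][2] is outside its 3×2 grid.

dataflow = WS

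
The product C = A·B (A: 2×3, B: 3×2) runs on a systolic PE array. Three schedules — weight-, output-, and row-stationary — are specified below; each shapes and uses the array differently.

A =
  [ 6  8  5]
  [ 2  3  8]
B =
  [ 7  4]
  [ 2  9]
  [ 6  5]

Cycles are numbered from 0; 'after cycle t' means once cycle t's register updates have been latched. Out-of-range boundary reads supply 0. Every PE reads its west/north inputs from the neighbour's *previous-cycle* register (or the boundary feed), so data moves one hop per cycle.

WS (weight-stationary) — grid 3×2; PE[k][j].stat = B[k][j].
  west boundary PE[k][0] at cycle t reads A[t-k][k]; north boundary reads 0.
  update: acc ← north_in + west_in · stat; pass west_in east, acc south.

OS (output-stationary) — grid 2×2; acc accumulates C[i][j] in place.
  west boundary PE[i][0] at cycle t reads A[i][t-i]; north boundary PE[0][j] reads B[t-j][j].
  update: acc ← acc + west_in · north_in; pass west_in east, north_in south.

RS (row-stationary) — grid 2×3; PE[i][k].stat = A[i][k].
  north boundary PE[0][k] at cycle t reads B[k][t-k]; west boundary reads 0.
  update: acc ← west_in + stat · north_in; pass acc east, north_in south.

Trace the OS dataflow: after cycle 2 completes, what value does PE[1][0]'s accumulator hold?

OS 2×2: PE[1][0] cycle-by-cycle (with neighbour feeds):
  after 0 — PE[0][0] acc=42, pass-E 6, pass-S 7
  after 0 — PE[1][0] acc=0, pass-E 0, pass-S 0
  after 1 — PE[0][0] acc=58, pass-E 8, pass-S 2
  after 1 — PE[1][0] acc=14, pass-E 2, pass-S 7
  after 2 — PE[0][0] acc=88, pass-E 5, pass-S 6
  after 2 — PE[1][0] acc=20, pass-E 3, pass-S 2

PE[1][0].acc = 20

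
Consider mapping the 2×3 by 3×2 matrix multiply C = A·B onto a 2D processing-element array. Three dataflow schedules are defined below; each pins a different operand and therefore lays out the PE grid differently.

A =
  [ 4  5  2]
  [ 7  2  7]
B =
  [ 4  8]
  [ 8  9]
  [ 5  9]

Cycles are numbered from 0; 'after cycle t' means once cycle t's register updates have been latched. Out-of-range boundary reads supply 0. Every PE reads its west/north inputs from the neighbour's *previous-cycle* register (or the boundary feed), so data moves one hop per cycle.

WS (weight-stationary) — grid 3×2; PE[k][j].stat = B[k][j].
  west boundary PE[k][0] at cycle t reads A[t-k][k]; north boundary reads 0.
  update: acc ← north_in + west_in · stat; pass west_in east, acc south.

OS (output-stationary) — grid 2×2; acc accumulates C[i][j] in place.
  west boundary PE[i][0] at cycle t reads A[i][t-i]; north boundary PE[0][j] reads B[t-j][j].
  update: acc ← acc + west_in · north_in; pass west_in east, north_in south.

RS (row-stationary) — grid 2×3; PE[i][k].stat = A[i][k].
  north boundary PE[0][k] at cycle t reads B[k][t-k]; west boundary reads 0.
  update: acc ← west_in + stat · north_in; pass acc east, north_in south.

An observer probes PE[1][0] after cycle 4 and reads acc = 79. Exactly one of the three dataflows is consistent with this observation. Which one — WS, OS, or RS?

WS (3×2 grid), PE[1][0]:
  step 0 · PE1,0: acc=0; fwd→0 fwd↓0
  step 1 · PE1,0: acc=56; fwd→5 fwd↓56
  step 2 · PE1,0: acc=44; fwd→2 fwd↓44
  step 3 · PE1,0: acc=0; fwd→0 fwd↓0
  step 4 · PE1,0: acc=0; fwd→0 fwd↓0
OS (2×2 grid), PE[1][0]:
  step 0 · PE1,0: acc=0; fwd→0 fwd↓0
  step 1 · PE1,0: acc=28; fwd→7 fwd↓4
  step 2 · PE1,0: acc=44; fwd→2 fwd↓8
  step 3 · PE1,0: acc=79; fwd→7 fwd↓5
  step 4 · PE1,0: acc=79; fwd→0 fwd↓0
RS (2×3 grid), PE[1][0]:
  step 0 · PE1,0: acc=0; fwd→0 fwd↓0
  step 1 · PE1,0: acc=28; fwd→28 fwd↓4
  step 2 · PE1,0: acc=56; fwd→56 fwd↓8
  step 3 · PE1,0: acc=0; fwd→0 fwd↓0
  step 4 · PE1,0: acc=0; fwd→0 fwd↓0

dataflow = OS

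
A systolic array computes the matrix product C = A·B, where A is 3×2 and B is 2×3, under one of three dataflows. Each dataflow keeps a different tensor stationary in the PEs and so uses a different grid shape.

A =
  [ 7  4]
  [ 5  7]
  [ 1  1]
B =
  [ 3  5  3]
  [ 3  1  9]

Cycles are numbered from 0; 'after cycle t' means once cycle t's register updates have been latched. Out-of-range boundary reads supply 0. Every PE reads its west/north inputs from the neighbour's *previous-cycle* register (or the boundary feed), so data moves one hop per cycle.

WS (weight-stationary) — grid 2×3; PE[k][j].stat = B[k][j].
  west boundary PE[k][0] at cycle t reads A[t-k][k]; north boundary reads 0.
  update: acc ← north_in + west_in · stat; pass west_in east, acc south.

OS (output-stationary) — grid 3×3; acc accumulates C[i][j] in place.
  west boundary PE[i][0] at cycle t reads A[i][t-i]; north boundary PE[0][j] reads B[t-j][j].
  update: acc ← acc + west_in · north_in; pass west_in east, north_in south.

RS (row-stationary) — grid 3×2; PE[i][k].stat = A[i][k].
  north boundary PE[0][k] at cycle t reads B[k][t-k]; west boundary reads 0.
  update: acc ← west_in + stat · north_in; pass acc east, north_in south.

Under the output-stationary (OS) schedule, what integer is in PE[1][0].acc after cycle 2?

PE[1][0].acc = 36

OS on a 3×3 grid — tracing PE[1][0] and its feeders:
  0: (0,0).acc=21  regs=<7,3>
  0: (1,0).acc=0  regs=<0,0>
  1: (0,0).acc=33  regs=<4,3>
  1: (1,0).acc=15  regs=<5,3>
  2: (0,0).acc=33  regs=<0,0>
  2: (1,0).acc=36  regs=<7,3>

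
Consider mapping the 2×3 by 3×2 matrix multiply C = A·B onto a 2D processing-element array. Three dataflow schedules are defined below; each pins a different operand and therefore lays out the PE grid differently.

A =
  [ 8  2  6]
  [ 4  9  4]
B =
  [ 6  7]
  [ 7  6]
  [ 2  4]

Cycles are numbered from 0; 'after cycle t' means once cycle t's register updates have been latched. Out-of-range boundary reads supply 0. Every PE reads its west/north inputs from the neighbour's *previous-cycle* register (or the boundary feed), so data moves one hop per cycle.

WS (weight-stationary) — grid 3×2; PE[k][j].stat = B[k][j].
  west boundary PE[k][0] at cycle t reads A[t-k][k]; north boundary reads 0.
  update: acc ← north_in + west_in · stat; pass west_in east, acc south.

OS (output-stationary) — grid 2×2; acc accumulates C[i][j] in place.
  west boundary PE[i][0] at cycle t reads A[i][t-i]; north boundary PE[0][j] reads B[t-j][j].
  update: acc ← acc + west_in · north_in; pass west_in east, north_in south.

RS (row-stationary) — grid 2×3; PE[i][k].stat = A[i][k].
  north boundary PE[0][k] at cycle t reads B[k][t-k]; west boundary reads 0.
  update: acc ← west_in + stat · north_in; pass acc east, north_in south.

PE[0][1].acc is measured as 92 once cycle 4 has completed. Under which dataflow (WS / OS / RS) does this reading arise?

dataflow = OS

— WS: 3×2; PE[0][1] trace:
  cycle 0: PE[0][1] → acc 0, east 0, south 0
  cycle 1: PE[0][1] → acc 56, east 8, south 56
  cycle 2: PE[0][1] → acc 28, east 4, south 28
  cycle 3: PE[0][1] → acc 0, east 0, south 0
  cycle 4: PE[0][1] → acc 0, east 0, south 0
— OS: 2×2; PE[0][1] trace:
  cycle 0: PE[0][1] → acc 0, east 0, south 0
  cycle 1: PE[0][1] → acc 56, east 8, south 7
  cycle 2: PE[0][1] → acc 68, east 2, south 6
  cycle 3: PE[0][1] → acc 92, east 6, south 4
  cycle 4: PE[0][1] → acc 92, east 0, south 0
— RS: 2×3; PE[0][1] trace:
  cycle 0: PE[0][1] → acc 0, east 0, south 0
  cycle 1: PE[0][1] → acc 62, east 62, south 7
  cycle 2: PE[0][1] → acc 68, east 68, south 6
  cycle 3: PE[0][1] → acc 0, east 0, south 0
  cycle 4: PE[0][1] → acc 0, east 0, south 0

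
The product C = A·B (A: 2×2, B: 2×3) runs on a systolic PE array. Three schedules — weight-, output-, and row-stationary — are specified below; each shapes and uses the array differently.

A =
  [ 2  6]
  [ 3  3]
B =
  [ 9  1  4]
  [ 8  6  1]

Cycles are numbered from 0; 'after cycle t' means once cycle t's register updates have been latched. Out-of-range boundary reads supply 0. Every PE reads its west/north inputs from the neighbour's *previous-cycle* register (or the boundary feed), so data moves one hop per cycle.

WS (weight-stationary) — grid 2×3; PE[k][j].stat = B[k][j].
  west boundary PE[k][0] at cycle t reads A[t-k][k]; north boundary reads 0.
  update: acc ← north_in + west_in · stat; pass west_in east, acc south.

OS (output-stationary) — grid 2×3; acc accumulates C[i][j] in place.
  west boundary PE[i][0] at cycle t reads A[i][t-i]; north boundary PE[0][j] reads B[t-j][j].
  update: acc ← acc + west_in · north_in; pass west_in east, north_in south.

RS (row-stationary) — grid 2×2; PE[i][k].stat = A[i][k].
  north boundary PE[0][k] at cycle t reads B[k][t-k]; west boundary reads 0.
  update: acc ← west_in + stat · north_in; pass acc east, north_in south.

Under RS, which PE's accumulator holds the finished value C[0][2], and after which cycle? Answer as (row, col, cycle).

RS: C[0][2] accumulates in PE[0][1]:
  [0] (0,1) acc=0 (h:0 v:0)
  [1] (0,1) acc=66 (h:66 v:8)
  [2] (0,1) acc=38 (h:38 v:6)
  [3] (0,1) acc=14 (h:14 v:1)

(row, col, cycle) = (0, 1, 3)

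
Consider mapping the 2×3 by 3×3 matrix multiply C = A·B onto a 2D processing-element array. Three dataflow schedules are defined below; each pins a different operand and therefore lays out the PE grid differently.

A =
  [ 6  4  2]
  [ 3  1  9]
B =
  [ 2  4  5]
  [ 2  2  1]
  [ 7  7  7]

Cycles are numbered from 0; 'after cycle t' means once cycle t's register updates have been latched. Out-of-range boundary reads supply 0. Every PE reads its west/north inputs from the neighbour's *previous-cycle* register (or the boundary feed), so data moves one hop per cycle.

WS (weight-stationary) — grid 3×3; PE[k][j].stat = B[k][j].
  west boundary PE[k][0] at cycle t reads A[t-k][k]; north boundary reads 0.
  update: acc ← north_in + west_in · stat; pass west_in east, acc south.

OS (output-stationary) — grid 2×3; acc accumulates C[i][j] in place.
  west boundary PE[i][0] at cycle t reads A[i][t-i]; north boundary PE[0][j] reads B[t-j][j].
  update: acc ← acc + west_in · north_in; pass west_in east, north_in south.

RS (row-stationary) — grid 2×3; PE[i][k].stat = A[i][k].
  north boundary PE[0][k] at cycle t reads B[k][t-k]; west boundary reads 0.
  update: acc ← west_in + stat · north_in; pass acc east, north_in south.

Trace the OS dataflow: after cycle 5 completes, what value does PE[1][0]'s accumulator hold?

PE[1][0].acc = 71

Tracing OS — 2×3 array, target PE[1][0]:
  [0] (0,0) acc=12 (h:6 v:2)
  [0] (1,0) acc=0 (h:0 v:0)
  [1] (0,0) acc=20 (h:4 v:2)
  [1] (1,0) acc=6 (h:3 v:2)
  [2] (0,0) acc=34 (h:2 v:7)
  [2] (1,0) acc=8 (h:1 v:2)
  [3] (0,0) acc=34 (h:0 v:0)
  [3] (1,0) acc=71 (h:9 v:7)
  [4] (0,0) acc=34 (h:0 v:0)
  [4] (1,0) acc=71 (h:0 v:0)
  [5] (0,0) acc=34 (h:0 v:0)
  [5] (1,0) acc=71 (h:0 v:0)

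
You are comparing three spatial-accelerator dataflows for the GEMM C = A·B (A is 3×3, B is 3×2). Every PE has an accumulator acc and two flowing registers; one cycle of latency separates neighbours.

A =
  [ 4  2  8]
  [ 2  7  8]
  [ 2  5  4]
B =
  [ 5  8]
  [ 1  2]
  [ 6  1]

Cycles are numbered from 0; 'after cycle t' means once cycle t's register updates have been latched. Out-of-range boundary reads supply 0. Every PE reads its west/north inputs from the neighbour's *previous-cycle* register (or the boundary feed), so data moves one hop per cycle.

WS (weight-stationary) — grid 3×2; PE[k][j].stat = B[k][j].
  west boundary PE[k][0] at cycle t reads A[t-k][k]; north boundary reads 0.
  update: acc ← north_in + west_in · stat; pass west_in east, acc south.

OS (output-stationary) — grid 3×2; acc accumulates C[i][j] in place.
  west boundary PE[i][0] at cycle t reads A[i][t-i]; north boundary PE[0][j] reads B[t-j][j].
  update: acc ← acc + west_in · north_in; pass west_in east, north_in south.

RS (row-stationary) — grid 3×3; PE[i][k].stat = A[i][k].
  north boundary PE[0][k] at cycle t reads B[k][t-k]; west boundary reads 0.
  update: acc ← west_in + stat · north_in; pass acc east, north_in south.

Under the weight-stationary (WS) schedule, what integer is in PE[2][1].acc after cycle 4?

PE[2][1].acc = 38

WS 3×2: PE[2][1] cycle-by-cycle (with neighbour feeds):
  c0 r1c1: 0 / 0 / 0
  c0 r2c0: 0 / 0 / 0
  c0 r2c1: 0 / 0 / 0
  c1 r1c1: 0 / 0 / 0
  c1 r2c0: 0 / 0 / 0
  c1 r2c1: 0 / 0 / 0
  c2 r1c1: 36 / 2 / 36
  c2 r2c0: 70 / 8 / 70
  c2 r2c1: 0 / 0 / 0
  c3 r1c1: 30 / 7 / 30
  c3 r2c0: 65 / 8 / 65
  c3 r2c1: 44 / 8 / 44
  c4 r1c1: 26 / 5 / 26
  c4 r2c0: 39 / 4 / 39
  c4 r2c1: 38 / 8 / 38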